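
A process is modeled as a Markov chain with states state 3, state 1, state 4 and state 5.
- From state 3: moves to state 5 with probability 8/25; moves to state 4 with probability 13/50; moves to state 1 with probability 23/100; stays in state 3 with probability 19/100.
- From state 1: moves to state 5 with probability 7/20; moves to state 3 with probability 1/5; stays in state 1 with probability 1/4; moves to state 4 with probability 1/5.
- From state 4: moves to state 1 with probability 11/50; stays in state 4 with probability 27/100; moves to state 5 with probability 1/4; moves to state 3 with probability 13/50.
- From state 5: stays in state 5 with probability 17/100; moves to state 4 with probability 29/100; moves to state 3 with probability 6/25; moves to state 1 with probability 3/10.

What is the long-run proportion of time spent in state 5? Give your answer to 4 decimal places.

Let the stationary distribution be π with π = πP and π_1 + π_2 + π_3 + π_4 = 1.
π_1 = 0.19·π_1 + 0.2·π_2 + 0.26·π_3 + 0.24·π_4
π_2 = 0.23·π_1 + 0.25·π_2 + 0.22·π_3 + 0.3·π_4
π_3 = 0.26·π_1 + 0.2·π_2 + 0.27·π_3 + 0.29·π_4
Solving with the normalization constraint gives π = (0.2239, 0.2513, 0.2556, 0.2693).
So the stationary probability of state 5 is 0.2693.

0.2693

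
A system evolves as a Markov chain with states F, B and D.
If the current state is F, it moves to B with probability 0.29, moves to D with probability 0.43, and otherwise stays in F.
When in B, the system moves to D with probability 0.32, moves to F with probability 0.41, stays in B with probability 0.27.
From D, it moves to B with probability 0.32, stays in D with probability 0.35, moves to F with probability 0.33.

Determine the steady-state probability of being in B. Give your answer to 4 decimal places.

Let the stationary distribution be π with π = πP and π_1 + π_2 + π_3 = 1.
π_1 = 0.28·π_1 + 0.41·π_2 + 0.33·π_3
π_2 = 0.29·π_1 + 0.27·π_2 + 0.32·π_3
Solving with the normalization constraint gives π = (0.3368, 0.2951, 0.3681).
So the stationary probability of B is 0.2951.

0.2951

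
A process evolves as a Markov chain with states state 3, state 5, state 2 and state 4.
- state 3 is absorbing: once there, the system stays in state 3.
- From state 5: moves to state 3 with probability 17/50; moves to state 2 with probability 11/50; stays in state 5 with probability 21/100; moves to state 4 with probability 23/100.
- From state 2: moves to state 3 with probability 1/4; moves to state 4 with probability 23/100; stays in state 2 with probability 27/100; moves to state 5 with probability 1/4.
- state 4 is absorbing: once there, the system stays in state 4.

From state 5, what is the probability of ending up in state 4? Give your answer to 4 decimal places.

0.4188

Let h(s) be the probability of absorption at state 4 starting from transient state s. Then h(state 4) = 1 and h(state 3) = 0. By first-step analysis:
h(state 5) = 0.34·0 + 0.21·h(state 5) + 0.22·h(state 2) + 0.23·1
h(state 2) = 0.25·0 + 0.25·h(state 5) + 0.27·h(state 2) + 0.23·1
Solving: h(state 5) = 0.4188, h(state 2) = 0.4585.
Starting from state 5, the probability is 0.4188.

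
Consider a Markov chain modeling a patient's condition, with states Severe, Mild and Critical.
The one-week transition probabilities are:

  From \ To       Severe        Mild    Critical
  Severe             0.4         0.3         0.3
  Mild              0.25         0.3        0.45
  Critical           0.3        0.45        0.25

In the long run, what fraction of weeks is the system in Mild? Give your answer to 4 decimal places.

Let the stationary distribution be π with π = πP and π_1 + π_2 + π_3 = 1.
π_1 = 0.4·π_1 + 0.25·π_2 + 0.3·π_3
π_2 = 0.3·π_1 + 0.3·π_2 + 0.45·π_3
Solving with the normalization constraint gives π = (0.3139, 0.3504, 0.3358).
So the stationary probability of Mild is 0.3504.

0.3504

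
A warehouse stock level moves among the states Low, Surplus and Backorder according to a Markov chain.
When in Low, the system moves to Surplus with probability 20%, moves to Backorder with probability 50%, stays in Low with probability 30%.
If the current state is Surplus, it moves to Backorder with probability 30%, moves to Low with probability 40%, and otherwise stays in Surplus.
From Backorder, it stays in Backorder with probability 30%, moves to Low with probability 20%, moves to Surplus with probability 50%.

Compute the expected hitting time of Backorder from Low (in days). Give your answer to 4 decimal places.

2.1951

Let t(s) be the expected number of days to first reach Backorder from state s, with t(Backorder) = 0. Conditioning on the first day:
t(Low) = 1 + 0.3·t(Low) + 0.2·t(Surplus)
t(Surplus) = 1 + 0.4·t(Low) + 0.3·t(Surplus)
Solving: t(Low) = 2.1951, t(Surplus) = 2.6829.
Expected days from Low to Backorder: 2.1951.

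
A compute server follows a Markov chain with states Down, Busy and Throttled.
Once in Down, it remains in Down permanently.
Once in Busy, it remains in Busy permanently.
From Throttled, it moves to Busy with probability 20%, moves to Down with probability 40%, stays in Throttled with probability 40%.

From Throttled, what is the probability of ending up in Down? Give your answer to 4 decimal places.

Let h(s) be the probability of absorption at Down starting from transient state s. Then h(Down) = 1 and h(Busy) = 0. By first-step analysis:
h(Throttled) = 0.4·1 + 0.2·0 + 0.4·h(Throttled)
Solving: h(Throttled) = 0.6667.
Starting from Throttled, the probability is 0.6667.

0.6667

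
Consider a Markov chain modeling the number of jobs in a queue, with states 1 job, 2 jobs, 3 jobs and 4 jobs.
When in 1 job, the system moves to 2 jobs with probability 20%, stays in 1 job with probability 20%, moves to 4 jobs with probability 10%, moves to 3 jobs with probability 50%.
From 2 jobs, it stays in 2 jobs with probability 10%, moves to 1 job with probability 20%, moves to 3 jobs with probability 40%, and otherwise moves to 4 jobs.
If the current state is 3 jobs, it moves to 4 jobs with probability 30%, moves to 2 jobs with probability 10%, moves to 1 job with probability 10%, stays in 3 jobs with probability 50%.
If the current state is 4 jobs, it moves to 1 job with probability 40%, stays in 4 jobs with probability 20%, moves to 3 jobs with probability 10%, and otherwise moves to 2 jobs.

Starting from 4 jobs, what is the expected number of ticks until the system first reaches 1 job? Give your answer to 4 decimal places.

3.5945

Let t(s) be the expected number of ticks to first reach 1 job from state s, with t(1 job) = 0. Conditioning on the first tick:
t(2 jobs) = 1 + 0.1·t(2 jobs) + 0.4·t(3 jobs) + 0.3·t(4 jobs)
t(3 jobs) = 1 + 0.1·t(2 jobs) + 0.5·t(3 jobs) + 0.3·t(4 jobs)
t(4 jobs) = 1 + 0.3·t(2 jobs) + 0.1·t(3 jobs) + 0.2·t(4 jobs)
Solving: t(2 jobs) = 4.5622, t(3 jobs) = 5.0691, t(4 jobs) = 3.5945.
Expected ticks from 4 jobs to 1 job: 3.5945.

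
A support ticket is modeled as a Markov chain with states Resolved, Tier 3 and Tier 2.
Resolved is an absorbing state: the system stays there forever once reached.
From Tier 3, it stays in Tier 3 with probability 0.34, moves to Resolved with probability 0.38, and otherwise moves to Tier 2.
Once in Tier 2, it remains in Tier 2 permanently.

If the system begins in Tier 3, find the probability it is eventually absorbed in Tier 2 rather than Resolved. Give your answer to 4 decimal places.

Let h(s) be the probability of absorption at Tier 2 starting from transient state s. Then h(Tier 2) = 1 and h(Resolved) = 0. By first-step analysis:
h(Tier 3) = 0.38·0 + 0.34·h(Tier 3) + 0.28·1
Solving: h(Tier 3) = 0.4242.
Starting from Tier 3, the probability is 0.4242.

0.4242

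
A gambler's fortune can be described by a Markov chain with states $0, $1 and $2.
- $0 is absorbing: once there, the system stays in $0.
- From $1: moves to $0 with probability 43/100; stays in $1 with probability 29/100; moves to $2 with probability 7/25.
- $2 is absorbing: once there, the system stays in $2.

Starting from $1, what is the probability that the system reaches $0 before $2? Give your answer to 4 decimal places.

0.6056

Let h(s) be the probability of absorption at $0 starting from transient state s. Then h($0) = 1 and h($2) = 0. By first-step analysis:
h($1) = 0.43·1 + 0.29·h($1) + 0.28·0
Solving: h($1) = 0.6056.
Starting from $1, the probability is 0.6056.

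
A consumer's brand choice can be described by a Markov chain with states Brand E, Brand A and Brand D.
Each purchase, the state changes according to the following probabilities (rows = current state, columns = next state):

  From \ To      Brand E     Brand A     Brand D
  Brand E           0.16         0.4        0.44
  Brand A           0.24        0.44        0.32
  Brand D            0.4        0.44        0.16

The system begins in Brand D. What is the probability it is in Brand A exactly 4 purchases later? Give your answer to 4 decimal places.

Propagate the distribution vector 4 purchases from Brand D.
After 0 purchases: (0.0000, 0.0000, 1.0000)
After 1 purchase: (0.4000, 0.4400, 0.1600)
After 2 purchases: (0.2336, 0.4240, 0.3424)
After 3 purchases: (0.2761, 0.4307, 0.2932)
After 4 purchases: (0.2648, 0.4290, 0.3062)
P(in Brand A after 4 purchases) = 0.4290

0.4290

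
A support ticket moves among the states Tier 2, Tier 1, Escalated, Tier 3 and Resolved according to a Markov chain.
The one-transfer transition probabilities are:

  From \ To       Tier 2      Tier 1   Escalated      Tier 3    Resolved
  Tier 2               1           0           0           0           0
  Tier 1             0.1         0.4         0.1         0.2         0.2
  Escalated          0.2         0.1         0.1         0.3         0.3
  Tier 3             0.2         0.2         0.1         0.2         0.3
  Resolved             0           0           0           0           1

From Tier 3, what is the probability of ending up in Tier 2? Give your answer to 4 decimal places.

0.3895

Let h(s) be the probability of absorption at Tier 2 starting from transient state s. Then h(Tier 2) = 1 and h(Resolved) = 0. By first-step analysis:
h(Tier 1) = 0.1·1 + 0.4·h(Tier 1) + 0.1·h(Escalated) + 0.2·h(Tier 3) + 0.2·0
h(Escalated) = 0.2·1 + 0.1·h(Tier 1) + 0.1·h(Escalated) + 0.3·h(Tier 3) + 0.3·0
h(Tier 3) = 0.2·1 + 0.2·h(Tier 1) + 0.1·h(Escalated) + 0.2·h(Tier 3) + 0.3·0
Solving: h(Tier 1) = 0.3619, h(Escalated) = 0.3923, h(Tier 3) = 0.3895.
Starting from Tier 3, the probability is 0.3895.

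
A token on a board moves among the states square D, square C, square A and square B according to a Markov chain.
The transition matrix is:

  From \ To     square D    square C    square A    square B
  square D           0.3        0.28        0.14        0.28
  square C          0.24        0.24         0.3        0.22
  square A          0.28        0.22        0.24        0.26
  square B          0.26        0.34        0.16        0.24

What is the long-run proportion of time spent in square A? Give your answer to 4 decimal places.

0.2094

Let the stationary distribution be π with π = πP and π_1 + π_2 + π_3 + π_4 = 1.
π_1 = 0.3·π_1 + 0.24·π_2 + 0.28·π_3 + 0.26·π_4
π_2 = 0.28·π_1 + 0.24·π_2 + 0.22·π_3 + 0.34·π_4
π_3 = 0.14·π_1 + 0.3·π_2 + 0.24·π_3 + 0.16·π_4
Solving with the normalization constraint gives π = (0.2695, 0.2715, 0.2094, 0.2495).
So the stationary probability of square A is 0.2094.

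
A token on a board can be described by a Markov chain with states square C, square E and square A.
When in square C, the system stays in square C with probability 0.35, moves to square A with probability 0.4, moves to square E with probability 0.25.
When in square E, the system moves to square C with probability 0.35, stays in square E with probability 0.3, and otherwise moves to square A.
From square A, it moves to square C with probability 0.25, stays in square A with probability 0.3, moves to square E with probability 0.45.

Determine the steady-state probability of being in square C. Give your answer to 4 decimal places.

Let the stationary distribution be π with π = πP and π_1 + π_2 + π_3 = 1.
π_1 = 0.35·π_1 + 0.35·π_2 + 0.25·π_3
π_2 = 0.25·π_1 + 0.3·π_2 + 0.45·π_3
Solving with the normalization constraint gives π = (0.3152, 0.3365, 0.3483).
So the stationary probability of square C is 0.3152.

0.3152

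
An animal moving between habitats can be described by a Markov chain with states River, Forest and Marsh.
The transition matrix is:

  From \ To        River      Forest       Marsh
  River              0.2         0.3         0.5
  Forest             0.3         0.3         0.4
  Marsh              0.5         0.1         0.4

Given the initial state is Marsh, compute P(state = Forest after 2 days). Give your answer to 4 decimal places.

0.2200

Sum over the intermediate state after 1 day:
P = P(Marsh→River)·P(River→Forest) + P(Marsh→Forest)·P(Forest→Forest) + P(Marsh→Marsh)·P(Marsh→Forest)
  = 0.5×0.3 + 0.1×0.3 + 0.4×0.1
  = 0.1500 + 0.0300 + 0.0400 = 0.2200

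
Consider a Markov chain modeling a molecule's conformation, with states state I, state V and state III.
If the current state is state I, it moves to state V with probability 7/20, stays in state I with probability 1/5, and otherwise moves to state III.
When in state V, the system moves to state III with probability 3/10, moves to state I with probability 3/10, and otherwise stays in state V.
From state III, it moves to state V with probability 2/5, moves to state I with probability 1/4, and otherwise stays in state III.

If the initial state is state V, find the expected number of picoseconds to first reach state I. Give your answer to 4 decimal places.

3.5185

Let t(s) be the expected number of picoseconds to first reach state I from state s, with t(state I) = 0. Conditioning on the first picosecond:
t(state V) = 1 + 0.4·t(state V) + 0.3·t(state III)
t(state III) = 1 + 0.4·t(state V) + 0.35·t(state III)
Solving: t(state V) = 3.5185, t(state III) = 3.7037.
Expected picoseconds from state V to state I: 3.5185.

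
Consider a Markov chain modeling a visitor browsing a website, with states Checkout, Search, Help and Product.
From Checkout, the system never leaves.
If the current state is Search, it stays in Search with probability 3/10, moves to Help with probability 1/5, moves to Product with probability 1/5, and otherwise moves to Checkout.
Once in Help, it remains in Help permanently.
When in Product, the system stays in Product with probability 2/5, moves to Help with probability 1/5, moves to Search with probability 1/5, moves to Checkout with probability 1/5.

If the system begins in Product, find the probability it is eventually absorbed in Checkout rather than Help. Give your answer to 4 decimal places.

0.5263

Let h(s) be the probability of absorption at Checkout starting from transient state s. Then h(Checkout) = 1 and h(Help) = 0. By first-step analysis:
h(Search) = 0.3·1 + 0.3·h(Search) + 0.2·0 + 0.2·h(Product)
h(Product) = 0.2·1 + 0.2·h(Search) + 0.2·0 + 0.4·h(Product)
Solving: h(Search) = 0.5789, h(Product) = 0.5263.
Starting from Product, the probability is 0.5263.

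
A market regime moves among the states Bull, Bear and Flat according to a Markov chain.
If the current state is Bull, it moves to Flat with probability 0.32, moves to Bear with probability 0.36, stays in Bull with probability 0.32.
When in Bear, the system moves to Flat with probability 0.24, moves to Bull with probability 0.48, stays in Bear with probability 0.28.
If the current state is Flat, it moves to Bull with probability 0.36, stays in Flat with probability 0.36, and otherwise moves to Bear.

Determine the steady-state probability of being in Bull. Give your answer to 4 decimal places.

Let the stationary distribution be π with π = πP and π_1 + π_2 + π_3 = 1.
π_1 = 0.32·π_1 + 0.48·π_2 + 0.36·π_3
π_2 = 0.36·π_1 + 0.28·π_2 + 0.28·π_3
Solving with the normalization constraint gives π = (0.3820, 0.3106, 0.3075).
So the stationary probability of Bull is 0.3820.

0.3820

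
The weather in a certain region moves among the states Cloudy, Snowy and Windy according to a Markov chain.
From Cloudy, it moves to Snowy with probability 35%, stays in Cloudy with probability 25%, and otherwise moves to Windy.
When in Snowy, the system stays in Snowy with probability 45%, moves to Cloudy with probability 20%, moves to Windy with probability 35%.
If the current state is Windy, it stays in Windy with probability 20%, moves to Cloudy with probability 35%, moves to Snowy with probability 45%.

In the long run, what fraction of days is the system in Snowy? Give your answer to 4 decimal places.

0.4240

Let the stationary distribution be π with π = πP and π_1 + π_2 + π_3 = 1.
π_1 = 0.25·π_1 + 0.2·π_2 + 0.35·π_3
π_2 = 0.35·π_1 + 0.45·π_2 + 0.45·π_3
Solving with the normalization constraint gives π = (0.2604, 0.4240, 0.3157).
So the stationary probability of Snowy is 0.4240.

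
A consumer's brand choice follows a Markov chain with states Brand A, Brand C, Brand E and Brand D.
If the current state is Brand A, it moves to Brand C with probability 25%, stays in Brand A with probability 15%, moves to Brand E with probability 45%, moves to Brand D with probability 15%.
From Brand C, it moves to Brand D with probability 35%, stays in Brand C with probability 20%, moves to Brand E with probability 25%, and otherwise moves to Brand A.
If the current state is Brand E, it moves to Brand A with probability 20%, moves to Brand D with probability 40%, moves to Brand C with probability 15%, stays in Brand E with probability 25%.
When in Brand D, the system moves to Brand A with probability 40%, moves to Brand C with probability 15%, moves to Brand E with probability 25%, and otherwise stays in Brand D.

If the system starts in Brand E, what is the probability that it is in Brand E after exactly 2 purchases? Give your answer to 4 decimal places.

Propagate the distribution vector 2 purchases from Brand E.
After 0 purchases: (0.0000, 0.0000, 1.0000, 0.0000)
After 1 purchase: (0.2000, 0.1500, 0.2500, 0.4000)
After 2 purchases: (0.2700, 0.1775, 0.2900, 0.2625)
P(in Brand E after 2 purchases) = 0.2900

0.2900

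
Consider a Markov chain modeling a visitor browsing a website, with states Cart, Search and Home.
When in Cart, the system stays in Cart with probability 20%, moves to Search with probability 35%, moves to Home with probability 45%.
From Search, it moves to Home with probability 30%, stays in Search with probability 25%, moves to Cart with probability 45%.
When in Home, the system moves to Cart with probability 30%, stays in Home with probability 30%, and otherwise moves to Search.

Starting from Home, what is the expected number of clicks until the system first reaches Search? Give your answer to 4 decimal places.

2.5882

Let t(s) be the expected number of clicks to first reach Search from state s, with t(Search) = 0. Conditioning on the first click:
t(Cart) = 1 + 0.2·t(Cart) + 0.45·t(Home)
t(Home) = 1 + 0.3·t(Cart) + 0.3·t(Home)
Solving: t(Cart) = 2.7059, t(Home) = 2.5882.
Expected clicks from Home to Search: 2.5882.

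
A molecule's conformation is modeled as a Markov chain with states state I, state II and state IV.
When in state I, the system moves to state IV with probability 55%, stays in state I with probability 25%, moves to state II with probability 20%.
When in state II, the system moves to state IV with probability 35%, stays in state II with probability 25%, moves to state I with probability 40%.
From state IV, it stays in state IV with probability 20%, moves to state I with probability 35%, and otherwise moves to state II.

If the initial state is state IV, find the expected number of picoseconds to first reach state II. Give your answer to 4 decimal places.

2.6994

Let t(s) be the expected number of picoseconds to first reach state II from state s, with t(state II) = 0. Conditioning on the first picosecond:
t(state I) = 1 + 0.25·t(state I) + 0.55·t(state IV)
t(state IV) = 1 + 0.35·t(state I) + 0.2·t(state IV)
Solving: t(state I) = 3.3129, t(state IV) = 2.6994.
Expected picoseconds from state IV to state II: 2.6994.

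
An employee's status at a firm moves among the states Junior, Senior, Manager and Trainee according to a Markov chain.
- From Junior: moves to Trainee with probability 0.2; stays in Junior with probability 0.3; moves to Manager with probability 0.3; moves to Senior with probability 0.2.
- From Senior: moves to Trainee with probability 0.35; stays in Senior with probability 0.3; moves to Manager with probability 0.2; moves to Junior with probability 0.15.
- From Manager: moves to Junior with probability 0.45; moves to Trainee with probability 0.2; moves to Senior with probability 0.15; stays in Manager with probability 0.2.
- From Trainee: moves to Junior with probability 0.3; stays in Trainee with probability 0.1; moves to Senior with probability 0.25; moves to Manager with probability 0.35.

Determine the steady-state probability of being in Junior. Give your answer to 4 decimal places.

0.3064

Let the stationary distribution be π with π = πP and π_1 + π_2 + π_3 + π_4 = 1.
π_1 = 0.3·π_1 + 0.15·π_2 + 0.45·π_3 + 0.3·π_4
π_2 = 0.2·π_1 + 0.3·π_2 + 0.15·π_3 + 0.25·π_4
π_3 = 0.3·π_1 + 0.2·π_2 + 0.2·π_3 + 0.35·π_4
Solving with the normalization constraint gives π = (0.3064, 0.2194, 0.2624, 0.2117).
So the stationary probability of Junior is 0.3064.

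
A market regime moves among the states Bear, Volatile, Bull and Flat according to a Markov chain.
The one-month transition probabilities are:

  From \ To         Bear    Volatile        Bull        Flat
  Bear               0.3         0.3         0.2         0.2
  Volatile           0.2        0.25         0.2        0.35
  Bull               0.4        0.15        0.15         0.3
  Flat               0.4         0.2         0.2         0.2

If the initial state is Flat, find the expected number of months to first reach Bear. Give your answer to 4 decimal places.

2.7786

Let t(s) be the expected number of months to first reach Bear from state s, with t(Bear) = 0. Conditioning on the first month:
t(Volatile) = 1 + 0.25·t(Volatile) + 0.2·t(Bull) + 0.35·t(Flat)
t(Bull) = 1 + 0.15·t(Volatile) + 0.15·t(Bull) + 0.3·t(Flat)
t(Flat) = 1 + 0.2·t(Volatile) + 0.2·t(Bull) + 0.2·t(Flat)
Solving: t(Volatile) = 3.3635, t(Bull) = 2.7507, t(Flat) = 2.7786.
Expected months from Flat to Bear: 2.7786.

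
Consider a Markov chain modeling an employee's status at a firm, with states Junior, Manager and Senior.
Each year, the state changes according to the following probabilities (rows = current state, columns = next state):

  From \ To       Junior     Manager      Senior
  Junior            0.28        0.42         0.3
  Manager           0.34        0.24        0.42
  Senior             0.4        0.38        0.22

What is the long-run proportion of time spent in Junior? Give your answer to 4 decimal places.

Let the stationary distribution be π with π = πP and π_1 + π_2 + π_3 = 1.
π_1 = 0.28·π_1 + 0.34·π_2 + 0.4·π_3
π_2 = 0.42·π_1 + 0.24·π_2 + 0.38·π_3
Solving with the normalization constraint gives π = (0.3386, 0.3452, 0.3161).
So the stationary probability of Junior is 0.3386.

0.3386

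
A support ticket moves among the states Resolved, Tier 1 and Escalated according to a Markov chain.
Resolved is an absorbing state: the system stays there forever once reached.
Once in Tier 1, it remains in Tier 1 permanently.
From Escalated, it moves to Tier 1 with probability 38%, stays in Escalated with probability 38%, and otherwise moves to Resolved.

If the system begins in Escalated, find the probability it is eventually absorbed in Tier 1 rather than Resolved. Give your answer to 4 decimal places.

0.6129

Let h(s) be the probability of absorption at Tier 1 starting from transient state s. Then h(Tier 1) = 1 and h(Resolved) = 0. By first-step analysis:
h(Escalated) = 0.24·0 + 0.38·1 + 0.38·h(Escalated)
Solving: h(Escalated) = 0.6129.
Starting from Escalated, the probability is 0.6129.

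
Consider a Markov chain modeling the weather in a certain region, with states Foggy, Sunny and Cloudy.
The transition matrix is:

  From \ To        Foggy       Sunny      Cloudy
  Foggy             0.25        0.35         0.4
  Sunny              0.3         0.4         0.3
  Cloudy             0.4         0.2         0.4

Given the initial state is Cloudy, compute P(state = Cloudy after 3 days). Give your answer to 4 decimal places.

0.3700

Propagate the distribution vector 3 days from Cloudy.
After 0 days: (0.0000, 0.0000, 1.0000)
After 1 day: (0.4000, 0.2000, 0.4000)
After 2 days: (0.3200, 0.3000, 0.3800)
After 3 days: (0.3220, 0.3080, 0.3700)
P(in Cloudy after 3 days) = 0.3700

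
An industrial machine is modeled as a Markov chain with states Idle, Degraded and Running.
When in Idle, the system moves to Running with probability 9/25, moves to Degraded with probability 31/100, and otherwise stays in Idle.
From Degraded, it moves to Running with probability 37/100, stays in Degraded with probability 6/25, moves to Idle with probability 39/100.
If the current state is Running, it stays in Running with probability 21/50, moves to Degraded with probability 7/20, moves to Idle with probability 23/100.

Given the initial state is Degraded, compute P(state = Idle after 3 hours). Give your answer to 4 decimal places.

0.3100

Propagate the distribution vector 3 hours from Degraded.
After 0 hours: (0.0000, 1.0000, 0.0000)
After 1 hour: (0.3900, 0.2400, 0.3700)
After 2 hours: (0.3074, 0.3080, 0.3846)
After 3 hours: (0.3100, 0.3038, 0.3862)
P(in Idle after 3 hours) = 0.3100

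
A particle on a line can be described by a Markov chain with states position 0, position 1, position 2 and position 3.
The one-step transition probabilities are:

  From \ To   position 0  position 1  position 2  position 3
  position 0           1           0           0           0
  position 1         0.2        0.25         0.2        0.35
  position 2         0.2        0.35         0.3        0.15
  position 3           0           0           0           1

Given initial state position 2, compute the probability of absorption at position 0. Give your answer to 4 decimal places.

Let h(s) be the probability of absorption at position 0 starting from transient state s. Then h(position 0) = 1 and h(position 3) = 0. By first-step analysis:
h(position 1) = 0.2·1 + 0.25·h(position 1) + 0.2·h(position 2) + 0.35·0
h(position 2) = 0.2·1 + 0.35·h(position 1) + 0.3·h(position 2) + 0.15·0
Solving: h(position 1) = 0.3956, h(position 2) = 0.4835.
Starting from position 2, the probability is 0.4835.

0.4835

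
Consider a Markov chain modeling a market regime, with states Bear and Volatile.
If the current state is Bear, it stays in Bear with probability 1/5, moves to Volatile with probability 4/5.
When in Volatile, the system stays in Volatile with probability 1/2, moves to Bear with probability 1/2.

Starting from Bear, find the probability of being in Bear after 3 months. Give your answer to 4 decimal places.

Propagate the distribution vector 3 months from Bear.
After 0 months: (1.0000, 0.0000)
After 1 month: (0.2000, 0.8000)
After 2 months: (0.4400, 0.5600)
After 3 months: (0.3680, 0.6320)
P(in Bear after 3 months) = 0.3680

0.3680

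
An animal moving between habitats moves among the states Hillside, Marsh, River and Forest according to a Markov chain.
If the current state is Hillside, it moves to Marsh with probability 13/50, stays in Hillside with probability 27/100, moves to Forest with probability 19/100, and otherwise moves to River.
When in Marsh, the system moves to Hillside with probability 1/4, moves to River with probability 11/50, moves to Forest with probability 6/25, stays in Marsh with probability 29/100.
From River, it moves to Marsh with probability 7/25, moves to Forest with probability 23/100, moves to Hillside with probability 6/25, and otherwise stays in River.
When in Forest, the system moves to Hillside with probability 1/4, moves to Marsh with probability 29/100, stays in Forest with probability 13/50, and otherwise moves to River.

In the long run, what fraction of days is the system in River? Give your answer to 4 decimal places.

Let the stationary distribution be π with π = πP and π_1 + π_2 + π_3 + π_4 = 1.
π_1 = 0.27·π_1 + 0.25·π_2 + 0.24·π_3 + 0.25·π_4
π_2 = 0.26·π_1 + 0.29·π_2 + 0.28·π_3 + 0.29·π_4
π_3 = 0.28·π_1 + 0.22·π_2 + 0.25·π_3 + 0.2·π_4
Solving with the normalization constraint gives π = (0.2527, 0.2800, 0.2377, 0.2296).
So the stationary probability of River is 0.2377.

0.2377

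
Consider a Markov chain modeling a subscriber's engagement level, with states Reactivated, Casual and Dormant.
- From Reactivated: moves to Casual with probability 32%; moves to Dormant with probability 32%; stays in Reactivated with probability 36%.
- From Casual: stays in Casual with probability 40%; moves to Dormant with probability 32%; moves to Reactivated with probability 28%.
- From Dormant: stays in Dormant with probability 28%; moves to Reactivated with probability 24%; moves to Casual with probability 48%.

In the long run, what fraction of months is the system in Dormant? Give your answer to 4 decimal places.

Let the stationary distribution be π with π = πP and π_1 + π_2 + π_3 = 1.
π_1 = 0.36·π_1 + 0.28·π_2 + 0.24·π_3
π_2 = 0.32·π_1 + 0.4·π_2 + 0.48·π_3
Solving with the normalization constraint gives π = (0.2910, 0.4013, 0.3077).
So the stationary probability of Dormant is 0.3077.

0.3077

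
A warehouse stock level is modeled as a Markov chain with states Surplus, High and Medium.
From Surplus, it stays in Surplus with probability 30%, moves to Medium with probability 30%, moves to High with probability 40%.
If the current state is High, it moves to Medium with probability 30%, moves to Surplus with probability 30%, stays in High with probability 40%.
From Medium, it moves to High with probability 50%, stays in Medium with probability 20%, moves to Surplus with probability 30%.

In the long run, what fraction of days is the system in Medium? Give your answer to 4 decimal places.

Let the stationary distribution be π with π = πP and π_1 + π_2 + π_3 = 1.
π_1 = 0.3·π_1 + 0.3·π_2 + 0.3·π_3
π_2 = 0.4·π_1 + 0.4·π_2 + 0.5·π_3
Solving with the normalization constraint gives π = (0.3000, 0.4273, 0.2727).
So the stationary probability of Medium is 0.2727.

0.2727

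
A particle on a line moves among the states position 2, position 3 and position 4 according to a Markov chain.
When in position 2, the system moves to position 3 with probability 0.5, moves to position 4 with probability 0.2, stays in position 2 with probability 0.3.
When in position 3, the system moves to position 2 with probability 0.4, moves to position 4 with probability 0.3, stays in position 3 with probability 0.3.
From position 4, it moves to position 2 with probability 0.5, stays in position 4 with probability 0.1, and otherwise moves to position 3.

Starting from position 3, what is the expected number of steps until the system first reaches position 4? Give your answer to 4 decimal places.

3.7931

Let t(s) be the expected number of steps to first reach position 4 from state s, with t(position 4) = 0. Conditioning on the first step:
t(position 2) = 1 + 0.3·t(position 2) + 0.5·t(position 3)
t(position 3) = 1 + 0.4·t(position 2) + 0.3·t(position 3)
Solving: t(position 2) = 4.1379, t(position 3) = 3.7931.
Expected steps from position 3 to position 4: 3.7931.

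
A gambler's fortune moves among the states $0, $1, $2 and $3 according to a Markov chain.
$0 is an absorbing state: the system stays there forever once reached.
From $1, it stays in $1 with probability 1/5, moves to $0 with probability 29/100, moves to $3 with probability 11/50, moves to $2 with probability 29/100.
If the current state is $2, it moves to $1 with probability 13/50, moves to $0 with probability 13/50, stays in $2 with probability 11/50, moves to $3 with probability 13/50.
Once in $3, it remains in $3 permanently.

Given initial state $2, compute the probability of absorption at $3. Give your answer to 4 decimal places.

Let h(s) be the probability of absorption at $3 starting from transient state s. Then h($3) = 1 and h($0) = 0. By first-step analysis:
h($1) = 0.29·0 + 0.2·h($1) + 0.29·h($2) + 0.22·1
h($2) = 0.26·0 + 0.26·h($1) + 0.22·h($2) + 0.26·1
Solving: h($1) = 0.4502, h($2) = 0.4834.
Starting from $2, the probability is 0.4834.

0.4834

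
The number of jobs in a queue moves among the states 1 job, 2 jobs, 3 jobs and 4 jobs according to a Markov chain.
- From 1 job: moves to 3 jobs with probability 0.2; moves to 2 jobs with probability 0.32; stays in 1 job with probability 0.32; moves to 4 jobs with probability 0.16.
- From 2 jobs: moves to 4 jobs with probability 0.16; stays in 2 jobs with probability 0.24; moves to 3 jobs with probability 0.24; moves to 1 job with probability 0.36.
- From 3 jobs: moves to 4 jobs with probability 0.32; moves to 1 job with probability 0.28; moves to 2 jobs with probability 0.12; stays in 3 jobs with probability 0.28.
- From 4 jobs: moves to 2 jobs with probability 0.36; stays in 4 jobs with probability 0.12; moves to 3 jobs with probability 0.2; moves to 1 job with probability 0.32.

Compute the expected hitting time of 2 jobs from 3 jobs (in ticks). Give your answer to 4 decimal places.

Let t(s) be the expected number of ticks to first reach 2 jobs from state s, with t(2 jobs) = 0. Conditioning on the first tick:
t(1 job) = 1 + 0.32·t(1 job) + 0.2·t(3 jobs) + 0.16·t(4 jobs)
t(3 jobs) = 1 + 0.28·t(1 job) + 0.28·t(3 jobs) + 0.32·t(4 jobs)
t(4 jobs) = 1 + 0.32·t(1 job) + 0.2·t(3 jobs) + 0.12·t(4 jobs)
Solving: t(1 job) = 3.5210, t(3 jobs) = 4.2628, t(4 jobs) = 3.3855.
Expected ticks from 3 jobs to 2 jobs: 4.2628.

4.2628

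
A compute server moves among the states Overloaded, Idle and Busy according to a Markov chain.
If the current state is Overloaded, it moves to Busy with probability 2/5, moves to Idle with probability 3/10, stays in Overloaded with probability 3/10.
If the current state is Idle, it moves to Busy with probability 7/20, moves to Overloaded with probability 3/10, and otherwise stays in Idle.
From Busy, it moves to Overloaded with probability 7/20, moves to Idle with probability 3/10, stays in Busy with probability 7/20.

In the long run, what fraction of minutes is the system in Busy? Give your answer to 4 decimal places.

Let the stationary distribution be π with π = πP and π_1 + π_2 + π_3 = 1.
π_1 = 0.3·π_1 + 0.3·π_2 + 0.35·π_3
π_2 = 0.3·π_1 + 0.35·π_2 + 0.3·π_3
Solving with the normalization constraint gives π = (0.3183, 0.3158, 0.3659).
So the stationary probability of Busy is 0.3659.

0.3659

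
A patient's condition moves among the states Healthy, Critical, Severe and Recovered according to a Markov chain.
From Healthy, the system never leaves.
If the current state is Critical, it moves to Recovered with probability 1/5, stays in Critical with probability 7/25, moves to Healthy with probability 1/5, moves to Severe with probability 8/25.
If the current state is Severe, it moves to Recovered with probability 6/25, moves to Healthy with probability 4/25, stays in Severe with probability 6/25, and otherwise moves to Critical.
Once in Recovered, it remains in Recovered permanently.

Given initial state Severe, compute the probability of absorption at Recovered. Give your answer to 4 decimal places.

0.5667

Let h(s) be the probability of absorption at Recovered starting from transient state s. Then h(Recovered) = 1 and h(Healthy) = 0. By first-step analysis:
h(Critical) = 0.2·0 + 0.28·h(Critical) + 0.32·h(Severe) + 0.2·1
h(Severe) = 0.16·0 + 0.36·h(Critical) + 0.24·h(Severe) + 0.24·1
Solving: h(Critical) = 0.5296, h(Severe) = 0.5667.
Starting from Severe, the probability is 0.5667.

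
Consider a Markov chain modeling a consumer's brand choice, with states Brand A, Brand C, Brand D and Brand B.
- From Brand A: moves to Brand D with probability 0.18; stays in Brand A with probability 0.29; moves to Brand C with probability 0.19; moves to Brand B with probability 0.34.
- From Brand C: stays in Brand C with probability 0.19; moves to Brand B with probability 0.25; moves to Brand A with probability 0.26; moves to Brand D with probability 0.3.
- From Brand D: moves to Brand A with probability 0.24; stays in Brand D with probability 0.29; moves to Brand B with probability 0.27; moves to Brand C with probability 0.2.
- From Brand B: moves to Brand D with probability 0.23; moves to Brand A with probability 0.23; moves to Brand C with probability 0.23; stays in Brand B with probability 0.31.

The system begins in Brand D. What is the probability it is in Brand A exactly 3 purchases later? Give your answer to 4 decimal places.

0.2538

Propagate the distribution vector 3 purchases from Brand D.
After 0 purchases: (0.0000, 0.0000, 1.0000, 0.0000)
After 1 purchase: (0.2400, 0.2000, 0.2900, 0.2700)
After 2 purchases: (0.2533, 0.2037, 0.2494, 0.2936)
After 3 purchases: (0.2538, 0.2042, 0.2466, 0.2954)
P(in Brand A after 3 purchases) = 0.2538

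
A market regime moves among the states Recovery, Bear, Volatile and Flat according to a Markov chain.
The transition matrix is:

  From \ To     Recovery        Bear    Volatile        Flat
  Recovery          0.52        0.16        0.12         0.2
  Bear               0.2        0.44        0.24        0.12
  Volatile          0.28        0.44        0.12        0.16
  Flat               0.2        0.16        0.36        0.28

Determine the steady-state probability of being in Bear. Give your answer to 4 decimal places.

Let the stationary distribution be π with π = πP and π_1 + π_2 + π_3 + π_4 = 1.
π_1 = 0.52·π_1 + 0.2·π_2 + 0.28·π_3 + 0.2·π_4
π_2 = 0.16·π_1 + 0.44·π_2 + 0.44·π_3 + 0.16·π_4
π_3 = 0.12·π_1 + 0.24·π_2 + 0.12·π_3 + 0.36·π_4
Solving with the normalization constraint gives π = (0.3176, 0.2999, 0.1998, 0.1826).
So the stationary probability of Bear is 0.2999.

0.2999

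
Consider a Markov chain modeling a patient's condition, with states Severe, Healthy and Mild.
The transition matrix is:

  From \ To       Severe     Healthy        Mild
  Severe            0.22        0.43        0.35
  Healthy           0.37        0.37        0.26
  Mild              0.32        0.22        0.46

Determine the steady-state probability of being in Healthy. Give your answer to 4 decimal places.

0.3345

Let the stationary distribution be π with π = πP and π_1 + π_2 + π_3 = 1.
π_1 = 0.22·π_1 + 0.37·π_2 + 0.32·π_3
π_2 = 0.43·π_1 + 0.37·π_2 + 0.22·π_3
Solving with the normalization constraint gives π = (0.3061, 0.3345, 0.3594).
So the stationary probability of Healthy is 0.3345.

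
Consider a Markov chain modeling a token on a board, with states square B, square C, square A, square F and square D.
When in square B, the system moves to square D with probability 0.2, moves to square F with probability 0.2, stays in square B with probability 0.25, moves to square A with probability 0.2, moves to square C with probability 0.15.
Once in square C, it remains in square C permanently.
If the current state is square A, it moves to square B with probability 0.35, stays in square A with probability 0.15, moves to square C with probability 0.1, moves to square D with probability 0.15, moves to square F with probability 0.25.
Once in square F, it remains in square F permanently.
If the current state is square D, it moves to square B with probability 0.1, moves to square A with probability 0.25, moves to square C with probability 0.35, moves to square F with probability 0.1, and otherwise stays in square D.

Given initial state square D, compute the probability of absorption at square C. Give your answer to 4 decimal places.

Let h(s) be the probability of absorption at square C starting from transient state s. Then h(square C) = 1 and h(square F) = 0. By first-step analysis:
h(square B) = 0.25·h(square B) + 0.15·1 + 0.2·h(square A) + 0.2·0 + 0.2·h(square D)
h(square A) = 0.35·h(square B) + 0.1·1 + 0.15·h(square A) + 0.25·0 + 0.15·h(square D)
h(square D) = 0.1·h(square B) + 0.35·1 + 0.25·h(square A) + 0.1·0 + 0.2·h(square D)
Solving: h(square B) = 0.4825, h(square A) = 0.4277, h(square D) = 0.6315.
Starting from square D, the probability is 0.6315.

0.6315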